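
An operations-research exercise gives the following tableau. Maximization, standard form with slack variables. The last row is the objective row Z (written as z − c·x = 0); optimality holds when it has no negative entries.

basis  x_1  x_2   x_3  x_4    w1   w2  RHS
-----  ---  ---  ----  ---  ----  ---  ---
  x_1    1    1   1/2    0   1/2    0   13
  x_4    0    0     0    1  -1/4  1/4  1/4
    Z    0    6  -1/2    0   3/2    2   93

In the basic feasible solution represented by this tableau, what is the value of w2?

0

w2 is not in the basis, so in the current basic feasible solution w2 = 0.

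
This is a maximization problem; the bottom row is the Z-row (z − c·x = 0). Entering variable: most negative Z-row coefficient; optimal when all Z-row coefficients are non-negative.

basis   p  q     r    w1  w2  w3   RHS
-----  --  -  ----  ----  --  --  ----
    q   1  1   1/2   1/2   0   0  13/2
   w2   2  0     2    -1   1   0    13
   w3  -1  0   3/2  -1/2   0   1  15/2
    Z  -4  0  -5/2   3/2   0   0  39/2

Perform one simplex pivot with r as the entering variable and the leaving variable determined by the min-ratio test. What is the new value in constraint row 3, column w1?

Ratio test on column r — row 1: (13/2)/(1/2) = 13; row 2: 13/2 = 13/2; row 3: (15/2)/(3/2) = 5. Minimum is 5 at row 3 (w3 leaves); pivot element 3/2.
Divide row 3 by 3/2; eliminate column r from the other rows.
In the new row 3, the w1 entry is the old entry divided by the pivot: (-1/2)/(3/2) = -1/3.

-1/3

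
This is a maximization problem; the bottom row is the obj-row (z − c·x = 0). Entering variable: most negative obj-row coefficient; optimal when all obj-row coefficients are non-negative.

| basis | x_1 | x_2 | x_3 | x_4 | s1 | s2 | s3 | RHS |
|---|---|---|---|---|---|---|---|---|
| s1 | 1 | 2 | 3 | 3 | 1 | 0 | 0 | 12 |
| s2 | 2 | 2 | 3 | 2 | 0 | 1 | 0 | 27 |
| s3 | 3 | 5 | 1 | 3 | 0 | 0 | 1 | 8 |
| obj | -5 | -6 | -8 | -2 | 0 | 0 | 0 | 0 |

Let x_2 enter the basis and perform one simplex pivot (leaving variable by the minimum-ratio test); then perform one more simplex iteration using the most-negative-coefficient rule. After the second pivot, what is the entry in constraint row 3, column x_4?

Ratio test on column x_2 — row 1: 12/2 = 6; row 2: 27/2 = 27/2; row 3: 8/5 = 8/5. Minimum is 8/5 at row 3 (s3 leaves); pivot element 5.
Divide row 3 by 5; eliminate column x_2 from the other rows.
Second iteration: most negative obj-row entry is -34/5 in column x_3, so x_3 enters.
Ratio test on column x_3 — row 1: (44/5)/(13/5) = 44/13; row 2: (119/5)/(13/5) = 119/13; row 3: (8/5)/(1/5) = 8. Minimum is 44/13 at row 1 (s1 leaves); pivot element 13/5.
Divide row 1 by 13/5; eliminate column x_3 from the other rows.
After both pivots, the entry at constraint row 3, column x_4 is 6/13.

6/13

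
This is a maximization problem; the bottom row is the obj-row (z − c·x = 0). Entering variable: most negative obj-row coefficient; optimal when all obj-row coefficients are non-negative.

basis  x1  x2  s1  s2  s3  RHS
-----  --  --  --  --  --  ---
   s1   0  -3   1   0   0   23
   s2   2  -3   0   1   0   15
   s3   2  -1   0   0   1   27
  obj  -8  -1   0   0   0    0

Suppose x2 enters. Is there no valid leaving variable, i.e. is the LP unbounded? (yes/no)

yes

Every constraint-row entry in column x2 is ≤ 0, so increasing x2 is unbounded.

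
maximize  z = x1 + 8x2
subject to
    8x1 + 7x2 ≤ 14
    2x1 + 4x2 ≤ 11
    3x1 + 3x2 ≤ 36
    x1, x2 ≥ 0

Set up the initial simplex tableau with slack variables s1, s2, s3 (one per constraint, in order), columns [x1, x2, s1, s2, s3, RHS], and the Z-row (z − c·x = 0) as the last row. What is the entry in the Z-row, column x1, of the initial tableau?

The Z-row carries the negated objective coefficients: the x1 entry is -1.

-1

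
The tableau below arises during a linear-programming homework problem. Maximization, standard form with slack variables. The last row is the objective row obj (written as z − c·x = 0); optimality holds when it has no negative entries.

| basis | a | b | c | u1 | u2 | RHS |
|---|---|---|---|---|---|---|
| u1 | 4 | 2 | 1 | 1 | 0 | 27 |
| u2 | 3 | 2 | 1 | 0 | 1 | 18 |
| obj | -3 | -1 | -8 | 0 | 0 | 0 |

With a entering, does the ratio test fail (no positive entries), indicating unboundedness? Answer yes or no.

Column a has positive entries in row(s) 1, 2, so the ratio test bounds it — not unbounded.

no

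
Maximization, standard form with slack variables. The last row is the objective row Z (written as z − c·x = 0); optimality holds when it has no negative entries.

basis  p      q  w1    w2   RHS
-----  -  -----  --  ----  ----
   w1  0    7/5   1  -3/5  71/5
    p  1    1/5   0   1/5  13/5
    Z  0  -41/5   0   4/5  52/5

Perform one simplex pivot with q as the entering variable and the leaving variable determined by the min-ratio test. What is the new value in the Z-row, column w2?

Ratio test on column q — row 1: (71/5)/(7/5) = 71/7; row 2: (13/5)/(1/5) = 13. Minimum is 71/7 at row 1 (w1 leaves); pivot element 7/5.
Divide row 1 by 7/5; eliminate column q from the other rows.
Z-row update in column w2: 4/5 − (-41/5)·(-3/7) = -19/7.

-19/7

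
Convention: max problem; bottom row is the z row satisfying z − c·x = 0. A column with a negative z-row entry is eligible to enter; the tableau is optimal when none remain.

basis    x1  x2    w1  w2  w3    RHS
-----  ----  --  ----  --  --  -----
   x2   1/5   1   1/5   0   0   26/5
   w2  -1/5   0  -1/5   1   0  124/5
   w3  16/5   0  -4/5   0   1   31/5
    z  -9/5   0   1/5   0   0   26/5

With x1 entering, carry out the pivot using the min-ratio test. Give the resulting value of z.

Ratio test on column x1 — row 1: (26/5)/(1/5) = 26; row 2: entry -1/5 ≤ 0; row 3: (31/5)/(16/5) = 31/16. Minimum is 31/16 at row 3 (w3 leaves); pivot element 16/5.
Pivot on row 3; the z-row RHS becomes 26/5 − (-9/5)·(31/16) = 139/16.

139/16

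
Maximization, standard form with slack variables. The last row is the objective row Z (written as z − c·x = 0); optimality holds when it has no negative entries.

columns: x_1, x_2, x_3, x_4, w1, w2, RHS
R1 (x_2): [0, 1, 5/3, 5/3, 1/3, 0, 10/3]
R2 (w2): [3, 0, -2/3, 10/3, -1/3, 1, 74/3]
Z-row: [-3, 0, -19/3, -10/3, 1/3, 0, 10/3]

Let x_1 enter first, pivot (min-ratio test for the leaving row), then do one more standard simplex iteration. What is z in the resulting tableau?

42

Ratio test on column x_1 — row 1: entry 0 ≤ 0; row 2: (74/3)/3 = 74/9. Minimum is 74/9 at row 2 (w2 leaves); pivot element 3.
Pivot on row 2; the Z-row RHS becomes 10/3 − (-3)·(74/9) = 28.
Next entering variable (most negative Z-row entry -7): x_3.
Ratio test on column x_3 — row 1: (10/3)/(5/3) = 2; row 2: entry -2/9 ≤ 0. Minimum is 2 at row 1 (x_2 leaves); pivot element 5/3.
After the second pivot the Z-row RHS is 28 − (-7)·2 = 42.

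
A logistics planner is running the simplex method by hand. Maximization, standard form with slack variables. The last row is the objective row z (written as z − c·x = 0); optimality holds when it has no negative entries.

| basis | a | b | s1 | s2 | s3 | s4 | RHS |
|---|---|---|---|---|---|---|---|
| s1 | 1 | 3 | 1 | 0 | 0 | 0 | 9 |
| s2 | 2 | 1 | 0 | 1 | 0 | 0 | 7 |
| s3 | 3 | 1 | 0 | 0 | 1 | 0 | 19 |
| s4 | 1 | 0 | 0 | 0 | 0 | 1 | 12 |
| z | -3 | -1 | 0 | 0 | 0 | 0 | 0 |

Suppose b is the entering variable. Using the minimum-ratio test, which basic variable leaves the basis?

Column b entries and ratios — s1: 9/3 = 3; s2: 7/1 = 7; s3: 19/1 = 19; s4: 0 ≤ 0, skip.
Smallest ratio is 3 in the row of s1, so s1 leaves.

s1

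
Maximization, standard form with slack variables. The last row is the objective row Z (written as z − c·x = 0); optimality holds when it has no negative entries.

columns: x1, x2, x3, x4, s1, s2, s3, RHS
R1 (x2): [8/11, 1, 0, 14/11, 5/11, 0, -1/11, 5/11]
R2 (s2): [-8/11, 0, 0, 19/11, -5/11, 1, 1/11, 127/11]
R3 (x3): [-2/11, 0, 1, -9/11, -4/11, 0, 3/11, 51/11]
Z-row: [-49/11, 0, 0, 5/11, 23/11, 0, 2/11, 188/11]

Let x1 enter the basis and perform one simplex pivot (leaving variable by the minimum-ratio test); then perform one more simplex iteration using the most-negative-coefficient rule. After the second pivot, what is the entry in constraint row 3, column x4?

-2

Ratio test on column x1 — row 1: (5/11)/(8/11) = 5/8; row 2: entry -8/11 ≤ 0; row 3: entry -2/11 ≤ 0. Minimum is 5/8 at row 1 (x2 leaves); pivot element 8/11.
Divide row 1 by 8/11; eliminate column x1 from the other rows.
Second iteration: most negative Z-row entry is -3/8 in column s3, so s3 enters.
Ratio test on column s3 — row 1: entry -1/8 ≤ 0; row 2: entry 0 ≤ 0; row 3: (19/4)/(1/4) = 19. Minimum is 19 at row 3 (x3 leaves); pivot element 1/4.
Divide row 3 by 1/4; eliminate column s3 from the other rows.
After both pivots, the entry at constraint row 3, column x4 is -2.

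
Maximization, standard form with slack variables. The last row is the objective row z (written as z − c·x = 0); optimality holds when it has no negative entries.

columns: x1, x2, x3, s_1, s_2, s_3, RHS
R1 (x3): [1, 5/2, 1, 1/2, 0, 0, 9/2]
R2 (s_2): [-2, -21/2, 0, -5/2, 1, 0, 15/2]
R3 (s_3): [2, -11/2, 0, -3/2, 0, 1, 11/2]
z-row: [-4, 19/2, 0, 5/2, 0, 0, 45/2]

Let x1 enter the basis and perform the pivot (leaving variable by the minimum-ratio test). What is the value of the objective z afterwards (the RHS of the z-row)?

67/2

Ratio test on column x1 — row 1: (9/2)/1 = 9/2; row 2: entry -2 ≤ 0; row 3: (11/2)/2 = 11/4. Minimum is 11/4 at row 3 (s_3 leaves); pivot element 2.
Pivot on row 3; the z-row RHS becomes 45/2 − (-4)·(11/4) = 67/2.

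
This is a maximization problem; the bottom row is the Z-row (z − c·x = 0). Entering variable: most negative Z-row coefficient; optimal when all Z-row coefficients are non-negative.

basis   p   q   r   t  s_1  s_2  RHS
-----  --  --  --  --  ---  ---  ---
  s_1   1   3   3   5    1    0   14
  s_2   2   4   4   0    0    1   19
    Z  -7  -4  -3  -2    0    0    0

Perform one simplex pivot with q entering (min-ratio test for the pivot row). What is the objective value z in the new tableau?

56/3

Ratio test on column q — row 1: 14/3 = 14/3; row 2: 19/4 = 19/4. Minimum is 14/3 at row 1 (s_1 leaves); pivot element 3.
Pivot on row 1; the Z-row RHS becomes 0 − (-4)·(14/3) = 56/3.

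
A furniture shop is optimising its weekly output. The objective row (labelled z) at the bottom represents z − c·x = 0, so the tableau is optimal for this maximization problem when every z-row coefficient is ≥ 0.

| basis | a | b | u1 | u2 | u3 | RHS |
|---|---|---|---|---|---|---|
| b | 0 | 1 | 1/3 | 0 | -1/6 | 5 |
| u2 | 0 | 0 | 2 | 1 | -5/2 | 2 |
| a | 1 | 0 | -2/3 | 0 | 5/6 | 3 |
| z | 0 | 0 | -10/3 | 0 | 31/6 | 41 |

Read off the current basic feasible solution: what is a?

3

a is basic (row 3); its value is the RHS of that row, 3.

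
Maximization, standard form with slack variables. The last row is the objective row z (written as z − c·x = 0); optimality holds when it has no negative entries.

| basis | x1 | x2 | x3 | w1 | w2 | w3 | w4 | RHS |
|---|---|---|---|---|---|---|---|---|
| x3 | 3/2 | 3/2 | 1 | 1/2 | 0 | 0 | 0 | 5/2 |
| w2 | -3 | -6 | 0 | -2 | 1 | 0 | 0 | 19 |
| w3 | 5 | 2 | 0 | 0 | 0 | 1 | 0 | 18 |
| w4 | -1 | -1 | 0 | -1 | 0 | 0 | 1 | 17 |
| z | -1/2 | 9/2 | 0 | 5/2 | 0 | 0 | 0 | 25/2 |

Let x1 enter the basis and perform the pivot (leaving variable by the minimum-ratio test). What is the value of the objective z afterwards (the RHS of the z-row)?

Ratio test on column x1 — row 1: (5/2)/(3/2) = 5/3; row 2: entry -3 ≤ 0; row 3: 18/5 = 18/5; row 4: entry -1 ≤ 0. Minimum is 5/3 at row 1 (x3 leaves); pivot element 3/2.
Pivot on row 1; the z-row RHS becomes 25/2 − (-1/2)·(5/3) = 40/3.

40/3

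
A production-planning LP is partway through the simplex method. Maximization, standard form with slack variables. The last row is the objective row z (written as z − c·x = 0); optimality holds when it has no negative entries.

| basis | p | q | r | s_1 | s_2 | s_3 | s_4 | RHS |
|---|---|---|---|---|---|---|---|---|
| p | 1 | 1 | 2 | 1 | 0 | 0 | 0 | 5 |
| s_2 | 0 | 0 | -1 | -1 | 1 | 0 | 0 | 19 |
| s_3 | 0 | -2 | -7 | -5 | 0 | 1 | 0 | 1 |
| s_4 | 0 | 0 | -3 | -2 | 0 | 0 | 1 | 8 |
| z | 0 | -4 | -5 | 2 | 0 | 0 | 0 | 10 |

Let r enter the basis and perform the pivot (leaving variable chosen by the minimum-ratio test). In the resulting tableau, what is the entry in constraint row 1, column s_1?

Ratio test on column r — row 1: 5/2 = 5/2; row 2: entry -1 ≤ 0; row 3: entry -7 ≤ 0; row 4: entry -3 ≤ 0. Minimum is 5/2 at row 1 (p leaves); pivot element 2.
Divide row 1 by 2; eliminate column r from the other rows.
In the new row 1, the s_1 entry is the old entry divided by the pivot: 1/2 = 1/2.

1/2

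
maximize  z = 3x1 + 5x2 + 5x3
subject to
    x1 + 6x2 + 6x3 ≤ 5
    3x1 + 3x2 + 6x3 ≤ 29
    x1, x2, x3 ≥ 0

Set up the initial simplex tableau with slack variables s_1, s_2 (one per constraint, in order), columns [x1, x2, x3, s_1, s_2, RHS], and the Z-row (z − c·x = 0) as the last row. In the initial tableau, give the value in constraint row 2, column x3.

Constraint 2 has coefficient 6 on x3.

6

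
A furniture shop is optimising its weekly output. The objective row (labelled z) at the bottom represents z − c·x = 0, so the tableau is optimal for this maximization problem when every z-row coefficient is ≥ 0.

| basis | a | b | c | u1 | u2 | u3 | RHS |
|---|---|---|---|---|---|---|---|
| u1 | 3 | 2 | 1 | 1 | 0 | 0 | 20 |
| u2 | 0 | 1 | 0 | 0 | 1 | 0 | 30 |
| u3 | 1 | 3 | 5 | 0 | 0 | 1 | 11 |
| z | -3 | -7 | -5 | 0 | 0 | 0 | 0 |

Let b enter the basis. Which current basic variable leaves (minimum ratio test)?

Column b entries and ratios — u1: 20/2 = 10; u2: 30/1 = 30; u3: 11/3 = 11/3.
Smallest ratio is 11/3 in the row of u3, so u3 leaves.

u3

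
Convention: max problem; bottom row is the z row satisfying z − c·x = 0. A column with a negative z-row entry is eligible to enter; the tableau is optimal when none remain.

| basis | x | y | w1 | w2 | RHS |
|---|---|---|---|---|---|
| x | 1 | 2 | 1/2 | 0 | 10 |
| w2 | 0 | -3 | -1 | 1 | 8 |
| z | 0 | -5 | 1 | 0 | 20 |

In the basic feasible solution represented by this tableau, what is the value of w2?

8

w2 is basic (row 2); its value is the RHS of that row, 8.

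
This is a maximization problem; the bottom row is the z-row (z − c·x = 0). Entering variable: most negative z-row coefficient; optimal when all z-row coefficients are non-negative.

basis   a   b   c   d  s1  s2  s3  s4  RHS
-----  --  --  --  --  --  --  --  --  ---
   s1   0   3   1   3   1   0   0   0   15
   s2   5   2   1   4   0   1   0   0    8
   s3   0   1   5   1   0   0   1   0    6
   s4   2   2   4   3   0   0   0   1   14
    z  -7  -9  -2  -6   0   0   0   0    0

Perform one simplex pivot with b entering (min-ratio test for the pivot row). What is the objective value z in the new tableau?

Ratio test on column b — row 1: 15/3 = 5; row 2: 8/2 = 4; row 3: 6/1 = 6; row 4: 14/2 = 7. Minimum is 4 at row 2 (s2 leaves); pivot element 2.
Pivot on row 2; the z-row RHS becomes 0 − (-9)·4 = 36.

36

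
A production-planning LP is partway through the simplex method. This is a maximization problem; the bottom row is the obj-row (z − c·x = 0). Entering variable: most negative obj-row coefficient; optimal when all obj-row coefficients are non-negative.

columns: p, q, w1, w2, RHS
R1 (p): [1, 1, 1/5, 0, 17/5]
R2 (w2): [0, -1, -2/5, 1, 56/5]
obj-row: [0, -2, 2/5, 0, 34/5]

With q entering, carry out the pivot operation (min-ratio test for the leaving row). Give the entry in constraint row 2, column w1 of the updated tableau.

Ratio test on column q — row 1: (17/5)/1 = 17/5; row 2: entry -1 ≤ 0. Minimum is 17/5 at row 1 (p leaves); pivot element 1.
Divide row 1 by 1; eliminate column q from the other rows.
Row 2 update in column w1: -2/5 − (-1)·(1/5) = -1/5.

-1/5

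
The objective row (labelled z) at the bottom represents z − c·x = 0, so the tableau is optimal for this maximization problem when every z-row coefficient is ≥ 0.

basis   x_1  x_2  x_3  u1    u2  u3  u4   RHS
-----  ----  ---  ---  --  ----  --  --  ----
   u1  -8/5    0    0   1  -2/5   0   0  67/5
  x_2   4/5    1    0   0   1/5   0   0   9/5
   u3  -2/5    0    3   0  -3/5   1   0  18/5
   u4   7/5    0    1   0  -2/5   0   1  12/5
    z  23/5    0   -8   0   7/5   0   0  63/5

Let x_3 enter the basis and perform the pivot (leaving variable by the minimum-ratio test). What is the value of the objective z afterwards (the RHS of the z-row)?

111/5

Ratio test on column x_3 — row 1: entry 0 ≤ 0; row 2: entry 0 ≤ 0; row 3: (18/5)/3 = 6/5; row 4: (12/5)/1 = 12/5. Minimum is 6/5 at row 3 (u3 leaves); pivot element 3.
Pivot on row 3; the z-row RHS becomes 63/5 − (-8)·(6/5) = 111/5.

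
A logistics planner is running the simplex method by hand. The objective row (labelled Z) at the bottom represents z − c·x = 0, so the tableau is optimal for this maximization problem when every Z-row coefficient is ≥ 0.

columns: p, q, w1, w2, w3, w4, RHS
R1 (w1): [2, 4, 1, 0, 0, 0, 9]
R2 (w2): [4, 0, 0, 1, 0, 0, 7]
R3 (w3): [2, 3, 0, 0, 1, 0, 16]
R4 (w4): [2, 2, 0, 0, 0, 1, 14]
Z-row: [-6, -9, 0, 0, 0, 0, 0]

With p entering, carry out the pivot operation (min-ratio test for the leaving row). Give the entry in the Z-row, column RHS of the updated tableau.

Ratio test on column p — row 1: 9/2 = 9/2; row 2: 7/4 = 7/4; row 3: 16/2 = 8; row 4: 14/2 = 7. Minimum is 7/4 at row 2 (w2 leaves); pivot element 4.
Divide row 2 by 4; eliminate column p from the other rows.
Z-row update in column RHS: 0 − (-6)·(7/4) = 21/2.

21/2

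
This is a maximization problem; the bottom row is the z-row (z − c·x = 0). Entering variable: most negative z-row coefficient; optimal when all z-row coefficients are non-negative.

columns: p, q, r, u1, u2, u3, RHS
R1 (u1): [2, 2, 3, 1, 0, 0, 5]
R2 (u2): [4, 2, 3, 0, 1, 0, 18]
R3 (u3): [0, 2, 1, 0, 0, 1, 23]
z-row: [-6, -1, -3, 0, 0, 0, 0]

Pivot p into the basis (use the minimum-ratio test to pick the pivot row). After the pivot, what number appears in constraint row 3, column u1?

Ratio test on column p — row 1: 5/2 = 5/2; row 2: 18/4 = 9/2; row 3: entry 0 ≤ 0. Minimum is 5/2 at row 1 (u1 leaves); pivot element 2.
Divide row 1 by 2; eliminate column p from the other rows.
Row 3 update in column u1: 0 − 0·(1/2) = 0.

0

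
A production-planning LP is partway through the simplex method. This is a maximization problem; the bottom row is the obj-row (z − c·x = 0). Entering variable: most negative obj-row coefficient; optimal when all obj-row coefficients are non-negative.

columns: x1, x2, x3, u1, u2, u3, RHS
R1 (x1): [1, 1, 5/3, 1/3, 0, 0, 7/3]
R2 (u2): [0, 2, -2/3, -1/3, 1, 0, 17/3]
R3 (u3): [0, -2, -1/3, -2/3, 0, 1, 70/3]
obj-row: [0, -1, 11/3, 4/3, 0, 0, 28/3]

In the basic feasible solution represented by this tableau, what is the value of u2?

u2 is basic (row 2); its value is the RHS of that row, 17/3.

17/3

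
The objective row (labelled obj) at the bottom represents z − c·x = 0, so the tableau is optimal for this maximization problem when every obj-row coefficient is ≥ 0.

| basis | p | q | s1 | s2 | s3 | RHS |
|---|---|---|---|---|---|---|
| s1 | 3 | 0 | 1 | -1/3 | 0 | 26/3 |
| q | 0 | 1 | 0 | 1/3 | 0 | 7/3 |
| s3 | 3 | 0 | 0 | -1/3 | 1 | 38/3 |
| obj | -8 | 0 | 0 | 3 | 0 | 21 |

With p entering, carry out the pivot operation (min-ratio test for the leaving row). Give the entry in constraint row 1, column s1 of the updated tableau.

1/3

Ratio test on column p — row 1: (26/3)/3 = 26/9; row 2: entry 0 ≤ 0; row 3: (38/3)/3 = 38/9. Minimum is 26/9 at row 1 (s1 leaves); pivot element 3.
Divide row 1 by 3; eliminate column p from the other rows.
In the new row 1, the s1 entry is the old entry divided by the pivot: 1/3 = 1/3.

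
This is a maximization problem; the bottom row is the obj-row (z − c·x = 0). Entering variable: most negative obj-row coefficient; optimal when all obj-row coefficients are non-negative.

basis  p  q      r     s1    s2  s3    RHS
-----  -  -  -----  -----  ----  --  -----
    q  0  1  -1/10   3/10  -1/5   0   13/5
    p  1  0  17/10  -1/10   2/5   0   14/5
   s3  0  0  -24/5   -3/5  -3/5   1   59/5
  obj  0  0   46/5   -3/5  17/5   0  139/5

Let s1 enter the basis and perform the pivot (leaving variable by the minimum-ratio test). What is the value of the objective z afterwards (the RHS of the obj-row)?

33

Ratio test on column s1 — row 1: (13/5)/(3/10) = 26/3; row 2: entry -1/10 ≤ 0; row 3: entry -3/5 ≤ 0. Minimum is 26/3 at row 1 (q leaves); pivot element 3/10.
Pivot on row 1; the obj-row RHS becomes 139/5 − (-3/5)·(26/3) = 33.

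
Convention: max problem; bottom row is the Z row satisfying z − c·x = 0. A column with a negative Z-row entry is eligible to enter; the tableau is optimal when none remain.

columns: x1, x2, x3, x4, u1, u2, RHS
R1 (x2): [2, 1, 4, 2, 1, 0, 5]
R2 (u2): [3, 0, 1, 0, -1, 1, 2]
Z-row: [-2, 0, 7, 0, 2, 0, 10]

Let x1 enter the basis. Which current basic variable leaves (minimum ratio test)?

u2

Column x1 entries and ratios — x2: 5/2 = 5/2; u2: 2/3 = 2/3.
Smallest ratio is 2/3 in the row of u2, so u2 leaves.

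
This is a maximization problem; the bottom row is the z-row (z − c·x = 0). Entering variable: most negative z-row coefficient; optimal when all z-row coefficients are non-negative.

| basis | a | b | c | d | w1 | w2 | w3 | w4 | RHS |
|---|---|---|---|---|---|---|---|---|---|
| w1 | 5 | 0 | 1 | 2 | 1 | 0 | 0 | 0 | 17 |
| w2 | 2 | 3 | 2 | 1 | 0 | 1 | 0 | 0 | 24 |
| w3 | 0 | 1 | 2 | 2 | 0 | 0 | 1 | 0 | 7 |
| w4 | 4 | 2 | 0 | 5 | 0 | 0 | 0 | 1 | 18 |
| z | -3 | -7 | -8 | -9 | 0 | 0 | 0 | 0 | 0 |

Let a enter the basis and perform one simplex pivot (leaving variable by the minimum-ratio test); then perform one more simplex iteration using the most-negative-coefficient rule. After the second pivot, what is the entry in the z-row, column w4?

39/17

Ratio test on column a — row 1: 17/5 = 17/5; row 2: 24/2 = 12; row 3: entry 0 ≤ 0; row 4: 18/4 = 9/2. Minimum is 17/5 at row 1 (w1 leaves); pivot element 5.
Divide row 1 by 5; eliminate column a from the other rows.
Second iteration: most negative z-row entry is -39/5 in column d, so d enters.
Ratio test on column d — row 1: (17/5)/(2/5) = 17/2; row 2: (86/5)/(1/5) = 86; row 3: 7/2 = 7/2; row 4: (22/5)/(17/5) = 22/17. Minimum is 22/17 at row 4 (w4 leaves); pivot element 17/5.
Divide row 4 by 17/5; eliminate column d from the other rows.
After both pivots, the entry at the z-row, column w4 is 39/17.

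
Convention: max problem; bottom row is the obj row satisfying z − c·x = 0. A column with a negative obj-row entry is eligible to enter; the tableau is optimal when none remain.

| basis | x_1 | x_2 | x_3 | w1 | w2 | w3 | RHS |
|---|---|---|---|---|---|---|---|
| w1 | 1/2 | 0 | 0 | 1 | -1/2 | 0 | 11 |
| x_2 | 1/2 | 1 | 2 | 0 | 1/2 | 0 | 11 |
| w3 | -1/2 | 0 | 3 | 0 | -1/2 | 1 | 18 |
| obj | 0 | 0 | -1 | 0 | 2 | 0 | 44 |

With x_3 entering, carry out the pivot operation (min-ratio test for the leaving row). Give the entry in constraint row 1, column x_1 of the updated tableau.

Ratio test on column x_3 — row 1: entry 0 ≤ 0; row 2: 11/2 = 11/2; row 3: 18/3 = 6. Minimum is 11/2 at row 2 (x_2 leaves); pivot element 2.
Divide row 2 by 2; eliminate column x_3 from the other rows.
Row 1 update in column x_1: 1/2 − 0·(1/4) = 1/2.

1/2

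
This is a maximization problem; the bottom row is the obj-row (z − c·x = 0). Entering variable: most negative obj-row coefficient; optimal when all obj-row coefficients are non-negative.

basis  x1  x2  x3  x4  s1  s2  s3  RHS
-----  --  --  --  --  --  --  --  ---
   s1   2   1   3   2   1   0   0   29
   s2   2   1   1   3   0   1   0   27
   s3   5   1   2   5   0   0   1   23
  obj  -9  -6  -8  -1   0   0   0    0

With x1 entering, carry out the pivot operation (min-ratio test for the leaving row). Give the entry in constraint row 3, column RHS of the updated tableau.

23/5

Ratio test on column x1 — row 1: 29/2 = 29/2; row 2: 27/2 = 27/2; row 3: 23/5 = 23/5. Minimum is 23/5 at row 3 (s3 leaves); pivot element 5.
Divide row 3 by 5; eliminate column x1 from the other rows.
In the new row 3, the RHS entry is the old entry divided by the pivot: 23/5 = 23/5.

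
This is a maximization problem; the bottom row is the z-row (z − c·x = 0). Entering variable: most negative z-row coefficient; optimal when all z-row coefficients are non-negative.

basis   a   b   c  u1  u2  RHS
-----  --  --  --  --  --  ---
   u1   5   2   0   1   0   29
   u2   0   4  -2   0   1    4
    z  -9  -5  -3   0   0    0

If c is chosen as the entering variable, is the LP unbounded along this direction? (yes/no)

Every constraint-row entry in column c is ≤ 0, so increasing c is unbounded.

yes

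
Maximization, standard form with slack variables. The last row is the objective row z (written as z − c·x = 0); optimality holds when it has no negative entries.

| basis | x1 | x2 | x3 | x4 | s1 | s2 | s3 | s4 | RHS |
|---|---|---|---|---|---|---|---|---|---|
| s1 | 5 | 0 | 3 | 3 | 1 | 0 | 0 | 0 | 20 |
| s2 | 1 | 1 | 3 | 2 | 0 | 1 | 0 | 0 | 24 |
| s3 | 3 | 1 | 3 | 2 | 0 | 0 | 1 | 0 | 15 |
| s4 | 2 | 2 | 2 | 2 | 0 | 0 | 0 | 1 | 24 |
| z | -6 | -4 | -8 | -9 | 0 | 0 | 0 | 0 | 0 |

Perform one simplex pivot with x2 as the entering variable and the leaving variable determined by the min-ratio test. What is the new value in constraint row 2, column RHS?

12

Ratio test on column x2 — row 1: entry 0 ≤ 0; row 2: 24/1 = 24; row 3: 15/1 = 15; row 4: 24/2 = 12. Minimum is 12 at row 4 (s4 leaves); pivot element 2.
Divide row 4 by 2; eliminate column x2 from the other rows.
Row 2 update in column RHS: 24 − 1·12 = 12.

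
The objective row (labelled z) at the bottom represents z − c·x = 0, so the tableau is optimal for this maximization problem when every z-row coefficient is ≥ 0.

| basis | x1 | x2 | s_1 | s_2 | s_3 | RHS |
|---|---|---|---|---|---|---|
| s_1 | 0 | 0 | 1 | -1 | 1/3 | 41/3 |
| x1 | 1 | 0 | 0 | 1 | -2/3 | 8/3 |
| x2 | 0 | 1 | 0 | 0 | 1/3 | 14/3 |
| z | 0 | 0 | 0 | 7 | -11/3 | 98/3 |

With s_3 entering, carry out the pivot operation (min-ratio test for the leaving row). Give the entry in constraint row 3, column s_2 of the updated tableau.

0

Ratio test on column s_3 — row 1: (41/3)/(1/3) = 41; row 2: entry -2/3 ≤ 0; row 3: (14/3)/(1/3) = 14. Minimum is 14 at row 3 (x2 leaves); pivot element 1/3.
Divide row 3 by 1/3; eliminate column s_3 from the other rows.
In the new row 3, the s_2 entry is the old entry divided by the pivot: 0/(1/3) = 0.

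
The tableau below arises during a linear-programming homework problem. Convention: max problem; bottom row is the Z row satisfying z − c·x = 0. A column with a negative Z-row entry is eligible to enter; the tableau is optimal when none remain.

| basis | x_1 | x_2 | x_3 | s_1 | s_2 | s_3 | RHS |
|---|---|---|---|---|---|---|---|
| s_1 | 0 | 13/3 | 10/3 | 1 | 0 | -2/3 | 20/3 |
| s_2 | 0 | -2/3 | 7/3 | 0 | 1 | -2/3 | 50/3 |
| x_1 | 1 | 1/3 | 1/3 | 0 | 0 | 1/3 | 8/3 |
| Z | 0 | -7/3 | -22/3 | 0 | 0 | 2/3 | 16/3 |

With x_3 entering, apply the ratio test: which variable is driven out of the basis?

Column x_3 entries and ratios — s_1: (20/3)/(10/3) = 2; s_2: (50/3)/(7/3) = 50/7; x_1: (8/3)/(1/3) = 8.
Smallest ratio is 2 in the row of s_1, so s_1 leaves.

s_1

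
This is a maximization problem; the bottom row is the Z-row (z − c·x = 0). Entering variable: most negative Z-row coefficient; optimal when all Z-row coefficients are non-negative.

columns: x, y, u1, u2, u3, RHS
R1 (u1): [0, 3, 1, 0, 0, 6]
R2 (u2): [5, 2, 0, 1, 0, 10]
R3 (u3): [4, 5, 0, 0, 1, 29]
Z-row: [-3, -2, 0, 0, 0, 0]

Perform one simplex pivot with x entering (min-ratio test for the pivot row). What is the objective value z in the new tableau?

6

Ratio test on column x — row 1: entry 0 ≤ 0; row 2: 10/5 = 2; row 3: 29/4 = 29/4. Minimum is 2 at row 2 (u2 leaves); pivot element 5.
Pivot on row 2; the Z-row RHS becomes 0 − (-3)·2 = 6.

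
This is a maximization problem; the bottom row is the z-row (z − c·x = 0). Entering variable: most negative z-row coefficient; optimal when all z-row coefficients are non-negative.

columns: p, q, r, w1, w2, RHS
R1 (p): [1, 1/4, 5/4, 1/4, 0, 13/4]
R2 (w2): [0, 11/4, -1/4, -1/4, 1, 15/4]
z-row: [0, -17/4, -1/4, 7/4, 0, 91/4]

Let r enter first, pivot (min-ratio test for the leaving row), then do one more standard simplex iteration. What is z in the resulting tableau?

30

Ratio test on column r — row 1: (13/4)/(5/4) = 13/5; row 2: entry -1/4 ≤ 0. Minimum is 13/5 at row 1 (p leaves); pivot element 5/4.
Pivot on row 1; the z-row RHS becomes 91/4 − (-1/4)·(13/5) = 117/5.
Next entering variable (most negative z-row entry -21/5): q.
Ratio test on column q — row 1: (13/5)/(1/5) = 13; row 2: (22/5)/(14/5) = 11/7. Minimum is 11/7 at row 2 (w2 leaves); pivot element 14/5.
After the second pivot the z-row RHS is 117/5 − (-21/5)·(11/7) = 30.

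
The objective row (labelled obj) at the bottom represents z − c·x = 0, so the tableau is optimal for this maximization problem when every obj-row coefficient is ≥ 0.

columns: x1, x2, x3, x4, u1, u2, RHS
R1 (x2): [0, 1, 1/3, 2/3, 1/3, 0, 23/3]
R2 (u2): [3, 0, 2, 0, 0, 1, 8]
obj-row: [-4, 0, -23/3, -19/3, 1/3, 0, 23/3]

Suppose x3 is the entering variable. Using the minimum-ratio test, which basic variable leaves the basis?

u2

Column x3 entries and ratios — x2: (23/3)/(1/3) = 23; u2: 8/2 = 4.
Smallest ratio is 4 in the row of u2, so u2 leaves.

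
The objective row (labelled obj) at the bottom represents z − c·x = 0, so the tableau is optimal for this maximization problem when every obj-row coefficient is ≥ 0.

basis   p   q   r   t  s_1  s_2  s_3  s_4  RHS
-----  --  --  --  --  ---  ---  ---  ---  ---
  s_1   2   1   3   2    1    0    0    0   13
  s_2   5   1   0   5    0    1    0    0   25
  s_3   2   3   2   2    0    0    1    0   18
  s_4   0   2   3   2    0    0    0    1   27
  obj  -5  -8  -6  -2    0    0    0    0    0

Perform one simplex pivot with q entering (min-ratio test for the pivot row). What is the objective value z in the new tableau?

Ratio test on column q — row 1: 13/1 = 13; row 2: 25/1 = 25; row 3: 18/3 = 6; row 4: 27/2 = 27/2. Minimum is 6 at row 3 (s_3 leaves); pivot element 3.
Pivot on row 3; the obj-row RHS becomes 0 − (-8)·6 = 48.

48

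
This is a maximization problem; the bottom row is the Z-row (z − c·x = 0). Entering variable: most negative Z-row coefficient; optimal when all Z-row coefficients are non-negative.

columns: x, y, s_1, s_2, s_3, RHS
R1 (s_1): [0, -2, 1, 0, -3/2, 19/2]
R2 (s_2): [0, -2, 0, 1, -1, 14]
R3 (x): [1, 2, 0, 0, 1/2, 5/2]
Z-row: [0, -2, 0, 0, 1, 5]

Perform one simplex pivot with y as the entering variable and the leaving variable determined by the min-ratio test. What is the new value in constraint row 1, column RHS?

Ratio test on column y — row 1: entry -2 ≤ 0; row 2: entry -2 ≤ 0; row 3: (5/2)/2 = 5/4. Minimum is 5/4 at row 3 (x leaves); pivot element 2.
Divide row 3 by 2; eliminate column y from the other rows.
Row 1 update in column RHS: 19/2 − (-2)·(5/4) = 12.

12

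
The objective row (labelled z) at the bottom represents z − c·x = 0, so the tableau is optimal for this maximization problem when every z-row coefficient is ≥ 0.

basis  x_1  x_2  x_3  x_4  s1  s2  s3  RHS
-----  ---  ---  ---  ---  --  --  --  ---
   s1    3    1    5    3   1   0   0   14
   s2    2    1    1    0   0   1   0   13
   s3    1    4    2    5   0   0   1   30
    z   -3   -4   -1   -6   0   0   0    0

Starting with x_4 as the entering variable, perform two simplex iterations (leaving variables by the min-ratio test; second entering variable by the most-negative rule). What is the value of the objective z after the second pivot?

236/7

Ratio test on column x_4 — row 1: 14/3 = 14/3; row 2: entry 0 ≤ 0; row 3: 30/5 = 6. Minimum is 14/3 at row 1 (s1 leaves); pivot element 3.
Pivot on row 1; the z-row RHS becomes 0 − (-6)·(14/3) = 28.
Next entering variable (most negative z-row entry -2): x_2.
Ratio test on column x_2 — row 1: (14/3)/(1/3) = 14; row 2: 13/1 = 13; row 3: (20/3)/(7/3) = 20/7. Minimum is 20/7 at row 3 (s3 leaves); pivot element 7/3.
After the second pivot the z-row RHS is 28 − (-2)·(20/7) = 236/7.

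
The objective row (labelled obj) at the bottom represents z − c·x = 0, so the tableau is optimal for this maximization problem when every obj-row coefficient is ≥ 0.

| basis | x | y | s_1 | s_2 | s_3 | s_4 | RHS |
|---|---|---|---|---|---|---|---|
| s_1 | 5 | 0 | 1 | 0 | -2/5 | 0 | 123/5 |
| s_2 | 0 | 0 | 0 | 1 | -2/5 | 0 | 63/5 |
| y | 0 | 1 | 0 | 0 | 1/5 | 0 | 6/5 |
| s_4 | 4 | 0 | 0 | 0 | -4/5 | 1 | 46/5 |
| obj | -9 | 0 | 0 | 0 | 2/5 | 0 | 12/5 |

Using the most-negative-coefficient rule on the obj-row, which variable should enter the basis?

x

Negative obj-row entries: x: -9.
The most negative is -9 in column x, so x enters.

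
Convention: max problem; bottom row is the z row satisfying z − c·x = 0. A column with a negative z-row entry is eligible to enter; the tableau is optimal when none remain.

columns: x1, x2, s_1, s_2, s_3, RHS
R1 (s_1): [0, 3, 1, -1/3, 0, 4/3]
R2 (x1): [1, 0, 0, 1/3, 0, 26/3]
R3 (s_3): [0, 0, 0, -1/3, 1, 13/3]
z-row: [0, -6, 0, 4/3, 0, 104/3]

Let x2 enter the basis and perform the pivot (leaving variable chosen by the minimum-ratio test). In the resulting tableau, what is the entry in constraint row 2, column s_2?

Ratio test on column x2 — row 1: (4/3)/3 = 4/9; row 2: entry 0 ≤ 0; row 3: entry 0 ≤ 0. Minimum is 4/9 at row 1 (s_1 leaves); pivot element 3.
Divide row 1 by 3; eliminate column x2 from the other rows.
Row 2 update in column s_2: 1/3 − 0·(-1/9) = 1/3.

1/3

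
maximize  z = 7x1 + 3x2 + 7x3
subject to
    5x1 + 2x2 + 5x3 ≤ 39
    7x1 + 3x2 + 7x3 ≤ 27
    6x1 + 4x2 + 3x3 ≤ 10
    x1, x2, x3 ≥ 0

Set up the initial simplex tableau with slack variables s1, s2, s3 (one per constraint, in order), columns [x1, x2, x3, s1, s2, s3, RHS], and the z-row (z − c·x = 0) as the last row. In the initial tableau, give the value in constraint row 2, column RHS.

The RHS of constraint 2 is b_2 = 27.

27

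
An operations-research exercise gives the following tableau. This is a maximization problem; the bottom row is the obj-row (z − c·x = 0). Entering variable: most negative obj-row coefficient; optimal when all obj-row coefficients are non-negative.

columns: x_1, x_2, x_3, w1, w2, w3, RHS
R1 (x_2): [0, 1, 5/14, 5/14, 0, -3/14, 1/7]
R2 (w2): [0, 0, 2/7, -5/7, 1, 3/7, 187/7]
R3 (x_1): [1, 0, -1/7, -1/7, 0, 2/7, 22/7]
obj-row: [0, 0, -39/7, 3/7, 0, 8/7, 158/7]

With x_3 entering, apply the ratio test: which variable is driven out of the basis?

Column x_3 entries and ratios — x_2: (1/7)/(5/14) = 2/5; w2: (187/7)/(2/7) = 187/2; x_1: -1/7 ≤ 0, skip.
Smallest ratio is 2/5 in the row of x_2, so x_2 leaves.

x_2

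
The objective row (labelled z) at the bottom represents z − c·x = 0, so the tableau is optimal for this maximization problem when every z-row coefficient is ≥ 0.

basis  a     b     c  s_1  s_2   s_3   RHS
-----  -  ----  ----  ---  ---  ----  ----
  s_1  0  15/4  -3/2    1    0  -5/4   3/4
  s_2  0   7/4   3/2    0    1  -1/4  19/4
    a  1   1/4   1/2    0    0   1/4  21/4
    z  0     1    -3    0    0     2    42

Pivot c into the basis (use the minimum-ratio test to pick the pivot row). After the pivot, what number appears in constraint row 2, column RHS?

Ratio test on column c — row 1: entry -3/2 ≤ 0; row 2: (19/4)/(3/2) = 19/6; row 3: (21/4)/(1/2) = 21/2. Minimum is 19/6 at row 2 (s_2 leaves); pivot element 3/2.
Divide row 2 by 3/2; eliminate column c from the other rows.
In the new row 2, the RHS entry is the old entry divided by the pivot: (19/4)/(3/2) = 19/6.

19/6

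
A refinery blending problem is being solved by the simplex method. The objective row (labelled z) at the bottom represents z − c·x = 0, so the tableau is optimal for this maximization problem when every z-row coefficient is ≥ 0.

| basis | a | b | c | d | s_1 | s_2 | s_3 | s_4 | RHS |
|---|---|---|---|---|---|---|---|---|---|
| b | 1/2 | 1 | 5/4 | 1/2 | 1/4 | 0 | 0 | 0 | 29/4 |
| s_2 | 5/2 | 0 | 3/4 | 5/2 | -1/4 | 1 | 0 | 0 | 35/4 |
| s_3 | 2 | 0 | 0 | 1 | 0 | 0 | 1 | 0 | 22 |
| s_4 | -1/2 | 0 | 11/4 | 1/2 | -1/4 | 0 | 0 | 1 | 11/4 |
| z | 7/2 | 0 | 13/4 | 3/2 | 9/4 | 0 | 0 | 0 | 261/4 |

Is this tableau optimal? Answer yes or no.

Every z-row coefficient is ≥ 0, so the tableau is optimal.

yes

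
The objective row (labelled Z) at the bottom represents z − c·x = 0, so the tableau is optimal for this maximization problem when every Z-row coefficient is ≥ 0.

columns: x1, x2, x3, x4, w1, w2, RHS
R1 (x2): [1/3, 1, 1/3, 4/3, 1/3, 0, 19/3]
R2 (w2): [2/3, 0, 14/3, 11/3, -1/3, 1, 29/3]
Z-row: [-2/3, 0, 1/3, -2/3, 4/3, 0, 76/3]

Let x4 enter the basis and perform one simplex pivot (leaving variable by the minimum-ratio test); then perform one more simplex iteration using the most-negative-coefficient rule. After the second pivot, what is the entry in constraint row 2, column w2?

Ratio test on column x4 — row 1: (19/3)/(4/3) = 19/4; row 2: (29/3)/(11/3) = 29/11. Minimum is 29/11 at row 2 (w2 leaves); pivot element 11/3.
Divide row 2 by 11/3; eliminate column x4 from the other rows.
Second iteration: most negative Z-row entry is -6/11 in column x1, so x1 enters.
Ratio test on column x1 — row 1: (31/11)/(1/11) = 31; row 2: (29/11)/(2/11) = 29/2. Minimum is 29/2 at row 2 (x4 leaves); pivot element 2/11.
Divide row 2 by 2/11; eliminate column x1 from the other rows.
After both pivots, the entry at constraint row 2, column w2 is 3/2.

3/2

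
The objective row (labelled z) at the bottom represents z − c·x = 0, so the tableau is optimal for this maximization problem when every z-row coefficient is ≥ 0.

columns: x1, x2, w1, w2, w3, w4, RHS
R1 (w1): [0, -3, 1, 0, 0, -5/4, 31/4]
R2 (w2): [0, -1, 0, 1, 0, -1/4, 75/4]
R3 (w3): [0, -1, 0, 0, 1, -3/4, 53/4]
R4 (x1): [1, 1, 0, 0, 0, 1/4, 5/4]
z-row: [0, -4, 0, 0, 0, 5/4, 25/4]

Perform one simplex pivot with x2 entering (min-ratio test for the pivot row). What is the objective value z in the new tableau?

Ratio test on column x2 — row 1: entry -3 ≤ 0; row 2: entry -1 ≤ 0; row 3: entry -1 ≤ 0; row 4: (5/4)/1 = 5/4. Minimum is 5/4 at row 4 (x1 leaves); pivot element 1.
Pivot on row 4; the z-row RHS becomes 25/4 − (-4)·(5/4) = 45/4.

45/4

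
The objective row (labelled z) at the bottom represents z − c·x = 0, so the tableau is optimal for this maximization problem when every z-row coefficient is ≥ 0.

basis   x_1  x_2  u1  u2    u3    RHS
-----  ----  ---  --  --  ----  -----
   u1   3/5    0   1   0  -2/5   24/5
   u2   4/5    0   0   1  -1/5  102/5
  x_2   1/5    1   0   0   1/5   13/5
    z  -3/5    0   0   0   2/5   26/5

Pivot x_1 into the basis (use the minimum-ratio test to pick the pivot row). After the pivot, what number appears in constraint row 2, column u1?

Ratio test on column x_1 — row 1: (24/5)/(3/5) = 8; row 2: (102/5)/(4/5) = 51/2; row 3: (13/5)/(1/5) = 13. Minimum is 8 at row 1 (u1 leaves); pivot element 3/5.
Divide row 1 by 3/5; eliminate column x_1 from the other rows.
Row 2 update in column u1: 0 − (4/5)·(5/3) = -4/3.

-4/3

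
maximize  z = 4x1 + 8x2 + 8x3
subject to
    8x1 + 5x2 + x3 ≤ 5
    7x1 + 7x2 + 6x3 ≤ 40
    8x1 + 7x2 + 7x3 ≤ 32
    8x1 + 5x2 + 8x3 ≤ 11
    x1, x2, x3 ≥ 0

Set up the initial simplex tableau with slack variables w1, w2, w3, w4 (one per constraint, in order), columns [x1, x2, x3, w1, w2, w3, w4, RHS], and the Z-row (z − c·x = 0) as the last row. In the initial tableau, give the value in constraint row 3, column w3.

1

Slack w3 belongs to constraint 3; its column is the unit vector e_3, so the entry in row 3 is 1.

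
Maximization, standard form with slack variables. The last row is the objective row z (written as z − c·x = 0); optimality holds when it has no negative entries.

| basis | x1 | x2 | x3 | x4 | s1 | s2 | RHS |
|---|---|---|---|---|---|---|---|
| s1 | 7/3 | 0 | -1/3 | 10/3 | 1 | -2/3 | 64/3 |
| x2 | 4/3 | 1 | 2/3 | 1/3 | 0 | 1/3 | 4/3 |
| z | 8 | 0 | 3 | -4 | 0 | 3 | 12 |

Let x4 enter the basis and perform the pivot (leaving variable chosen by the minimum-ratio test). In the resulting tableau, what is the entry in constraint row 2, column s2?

Ratio test on column x4 — row 1: (64/3)/(10/3) = 32/5; row 2: (4/3)/(1/3) = 4. Minimum is 4 at row 2 (x2 leaves); pivot element 1/3.
Divide row 2 by 1/3; eliminate column x4 from the other rows.
In the new row 2, the s2 entry is the old entry divided by the pivot: (1/3)/(1/3) = 1.

1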